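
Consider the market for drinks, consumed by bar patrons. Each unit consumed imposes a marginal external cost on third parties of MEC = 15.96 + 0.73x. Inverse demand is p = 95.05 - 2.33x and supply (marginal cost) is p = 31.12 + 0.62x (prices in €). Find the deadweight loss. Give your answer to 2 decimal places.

Market equilibrium (private): 31.12 + 0.62x = 95.05 - 2.33x → x_m = 21.6712.
Social marginal benefit = demand − MEC = 79.09 - 3.06x.
Set SMB = MC: 79.09 - 3.06x = 31.12 + 0.62x → x* = 13.0353.
The welfare-loss triangle has base |x_m − x*| and height MEC(x_m) (the vertical gap between SMB and MC is zero at x* and MEC at x_m).
DWL = ½ × 8.6359 × 31.7800 = 137.2245.

DWL = €137.22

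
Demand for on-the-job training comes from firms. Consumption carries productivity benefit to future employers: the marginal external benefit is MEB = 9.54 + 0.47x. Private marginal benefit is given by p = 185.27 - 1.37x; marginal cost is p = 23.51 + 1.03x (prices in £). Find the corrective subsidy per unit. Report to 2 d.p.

subsidy = £51.26 per unit

Social marginal benefit = demand + MEB = 194.81 - 0.90x.
Set SMB = MC: 194.81 - 0.90x = 23.51 + 1.03x → x* = 88.7565.
The Pigouvian subsidy equals MEB at x*: 9.54 + 0.47×88.7565 = 51.2556.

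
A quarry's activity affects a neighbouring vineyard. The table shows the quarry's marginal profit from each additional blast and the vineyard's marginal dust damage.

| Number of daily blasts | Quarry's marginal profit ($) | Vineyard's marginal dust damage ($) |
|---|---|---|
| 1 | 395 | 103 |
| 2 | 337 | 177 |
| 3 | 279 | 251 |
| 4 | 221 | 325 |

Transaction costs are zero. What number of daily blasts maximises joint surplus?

3

Bargaining reaches the level where marginal profit last exceeds marginal dust damage.
That holds through level 3 (279 ≥ 251) but not at 4 (221 < 325).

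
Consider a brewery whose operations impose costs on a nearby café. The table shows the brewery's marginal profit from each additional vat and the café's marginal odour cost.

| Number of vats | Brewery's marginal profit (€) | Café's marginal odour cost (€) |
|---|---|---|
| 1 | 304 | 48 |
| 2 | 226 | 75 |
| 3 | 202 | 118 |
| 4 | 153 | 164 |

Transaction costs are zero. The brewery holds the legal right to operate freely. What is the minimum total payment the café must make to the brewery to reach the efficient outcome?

Left alone the brewery would choose level 4 (marginal profit stays positive).
Efficient level: k* = 3 (marginal profit ≥ marginal odour cost through 3).
The café must at least cover the brewery's forgone profit from cutting 4→3: 153 = 153.

€153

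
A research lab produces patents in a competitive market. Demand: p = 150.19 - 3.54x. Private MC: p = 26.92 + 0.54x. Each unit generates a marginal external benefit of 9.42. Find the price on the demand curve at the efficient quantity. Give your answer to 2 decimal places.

Social marginal cost = private MC − MEB = 17.50 + 0.54x.
Set SMC = demand: 17.50 + 0.54x = 150.19 - 3.54x → x* = 32.5221.
Consumer price on the demand curve at x*: 150.19 − 3.54×32.5221 = 35.0618.

P = 35.06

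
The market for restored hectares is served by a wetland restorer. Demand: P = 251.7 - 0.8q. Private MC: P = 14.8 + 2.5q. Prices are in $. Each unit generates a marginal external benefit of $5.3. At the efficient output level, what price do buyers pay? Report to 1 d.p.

P = $193.0

Social marginal cost = private MC − MEB = 9.5 + 2.5q.
Set SMC = demand: 9.5 + 2.5q = 251.7 - 0.8q → q* = 73.3939.
Consumer price on the demand curve at q*: 251.7 − 0.8×73.3939 = 192.9849.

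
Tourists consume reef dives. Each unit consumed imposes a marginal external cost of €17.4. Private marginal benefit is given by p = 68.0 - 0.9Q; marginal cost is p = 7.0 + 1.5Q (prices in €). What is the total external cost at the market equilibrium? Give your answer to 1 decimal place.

€442.3

Market equilibrium (private): 7.0 + 1.5Q = 68.0 - 0.9Q → Q_m = 25.4167.
Total external cost = MEC × Q_m = 17.4 × 25.4167 = 442.2506.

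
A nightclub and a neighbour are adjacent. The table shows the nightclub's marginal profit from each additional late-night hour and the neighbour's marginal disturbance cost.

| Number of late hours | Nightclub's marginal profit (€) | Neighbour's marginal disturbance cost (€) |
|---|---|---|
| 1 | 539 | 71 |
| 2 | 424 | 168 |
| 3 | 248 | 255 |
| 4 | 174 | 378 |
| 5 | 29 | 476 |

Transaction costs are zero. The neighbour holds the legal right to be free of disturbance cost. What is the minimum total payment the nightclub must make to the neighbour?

€239

Efficient level: marginal profit ≥ marginal disturbance cost through level 2, so k* = 2.
With the neighbour holding the right, the nightclub must at least compensate total damage at k*: 71 + 168 = 239.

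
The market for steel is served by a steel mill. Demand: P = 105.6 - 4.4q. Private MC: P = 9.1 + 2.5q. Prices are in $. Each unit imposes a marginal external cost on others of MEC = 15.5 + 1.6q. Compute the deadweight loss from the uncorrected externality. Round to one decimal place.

DWL = $84.4

Market equilibrium (private): 9.1 + 2.5q = 105.6 - 4.4q → q_m = 13.9855.
Social marginal cost = private MC + MEC = 24.6 + 4.1q.
Set SMC = demand: 24.6 + 4.1q = 105.6 - 4.4q → q* = 9.5294.
The welfare-loss triangle has base |q_m − q*| and height MEC(q_m) (the vertical gap between SMC and demand is zero at q* and MEC at q_m).
DWL = ½ × 4.4561 × 37.8768 = 84.3914.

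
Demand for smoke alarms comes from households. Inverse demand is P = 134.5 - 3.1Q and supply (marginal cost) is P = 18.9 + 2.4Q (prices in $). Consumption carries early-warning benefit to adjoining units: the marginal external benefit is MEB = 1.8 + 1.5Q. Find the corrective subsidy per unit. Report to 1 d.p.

subsidy = $45.8 per unit

Social marginal benefit = demand + MEB = 136.3 - 1.6Q.
Set SMB = MC: 136.3 - 1.6Q = 18.9 + 2.4Q → Q* = 29.3500.
The Pigouvian subsidy equals MEB at Q*: 1.8 + 1.5×29.3500 = 45.8250.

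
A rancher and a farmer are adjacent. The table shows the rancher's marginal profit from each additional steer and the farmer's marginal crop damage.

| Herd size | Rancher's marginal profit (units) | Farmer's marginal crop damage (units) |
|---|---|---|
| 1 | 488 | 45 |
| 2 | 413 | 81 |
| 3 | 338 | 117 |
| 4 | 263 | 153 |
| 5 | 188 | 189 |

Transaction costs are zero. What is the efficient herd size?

4

Bargaining reaches the level where marginal profit last exceeds marginal crop damage.
That holds through level 4 (263 ≥ 153) but not at 5 (188 < 189).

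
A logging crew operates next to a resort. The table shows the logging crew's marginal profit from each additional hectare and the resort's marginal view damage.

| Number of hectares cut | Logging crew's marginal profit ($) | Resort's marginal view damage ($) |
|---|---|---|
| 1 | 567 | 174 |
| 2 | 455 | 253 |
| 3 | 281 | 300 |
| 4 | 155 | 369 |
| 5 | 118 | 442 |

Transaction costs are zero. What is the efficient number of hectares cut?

Bargaining reaches the level where marginal profit last exceeds marginal view damage.
That holds through level 2 (455 ≥ 253) but not at 3 (281 < 300).

2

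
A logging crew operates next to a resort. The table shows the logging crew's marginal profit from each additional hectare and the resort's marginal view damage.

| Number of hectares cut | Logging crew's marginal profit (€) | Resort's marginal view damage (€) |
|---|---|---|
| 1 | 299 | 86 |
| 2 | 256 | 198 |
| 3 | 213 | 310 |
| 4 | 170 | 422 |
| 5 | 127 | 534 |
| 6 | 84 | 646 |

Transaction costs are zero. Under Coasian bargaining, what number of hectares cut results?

Bargaining reaches the level where marginal profit last exceeds marginal view damage.
That holds through level 2 (256 ≥ 198) but not at 3 (213 < 310).

2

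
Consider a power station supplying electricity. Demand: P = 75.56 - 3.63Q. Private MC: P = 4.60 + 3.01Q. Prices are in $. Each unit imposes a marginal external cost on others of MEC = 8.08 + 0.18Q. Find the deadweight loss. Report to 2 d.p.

DWL = $7.34

Market equilibrium (private): 4.60 + 3.01Q = 75.56 - 3.63Q → Q_m = 10.6867.
Social marginal cost = private MC + MEC = 12.68 + 3.19Q.
Set SMC = demand: 12.68 + 3.19Q = 75.56 - 3.63Q → Q* = 9.2199.
The loss is the area between SMC and demand from Q* to Q_m; with linear curves that's a triangle of height MEC(Q_m).
DWL = ½ × 1.4668 × 10.0036 = 7.3366.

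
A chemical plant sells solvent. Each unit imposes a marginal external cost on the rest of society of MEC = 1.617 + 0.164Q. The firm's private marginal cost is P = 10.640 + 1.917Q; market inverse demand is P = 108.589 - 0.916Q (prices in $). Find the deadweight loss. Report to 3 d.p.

DWL = $8.859

Market equilibrium (private): 10.640 + 1.917Q = 108.589 - 0.916Q → Q_m = 34.5743.
Social marginal cost = private MC + MEC = 12.257 + 2.081Q.
Set SMC = demand: 12.257 + 2.081Q = 108.589 - 0.916Q → Q* = 32.1428.
Height of the DWL triangle at Q_m is SMC(Q_m) − demand(Q_m) = MEC(Q_m) = 7.2872.
DWL = ½ × 2.4315 × 7.2872 = 8.8594.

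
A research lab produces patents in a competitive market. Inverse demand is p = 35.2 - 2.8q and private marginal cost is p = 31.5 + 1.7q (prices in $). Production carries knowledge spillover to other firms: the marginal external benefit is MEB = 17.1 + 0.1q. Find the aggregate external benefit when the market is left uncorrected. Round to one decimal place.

$14.1

Market equilibrium (private): 31.5 + 1.7q = 35.2 - 2.8q → q_m = 0.8222.
Total external benefit = ∫₀^{q_m} (17.1 + 0.1q) dq = 17.1×0.8222 + ½×0.1×0.8222² = 14.0934.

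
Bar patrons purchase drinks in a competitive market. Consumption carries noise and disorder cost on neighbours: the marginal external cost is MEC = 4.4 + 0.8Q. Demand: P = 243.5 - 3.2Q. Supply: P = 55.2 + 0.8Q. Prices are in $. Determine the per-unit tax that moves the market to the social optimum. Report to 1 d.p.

tax = $35.1 per unit

Social marginal benefit = demand − MEC = 239.1 - 4.0Q.
Set SMB = MC: 239.1 - 4.0Q = 55.2 + 0.8Q → Q* = 38.3125.
The Pigouvian tax equals MEC at Q*: 4.4 + 0.8×38.3125 = 35.0500.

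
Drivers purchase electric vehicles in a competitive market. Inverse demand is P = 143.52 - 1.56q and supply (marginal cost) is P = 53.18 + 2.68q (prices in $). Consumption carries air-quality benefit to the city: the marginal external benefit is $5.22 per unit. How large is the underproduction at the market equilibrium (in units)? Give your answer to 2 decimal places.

Market equilibrium (private): 53.18 + 2.68q = 143.52 - 1.56q → q_m = 21.3066.
Social marginal benefit = demand + MEB = 148.74 - 1.56q.
Set SMB = MC: 148.74 - 1.56q = 53.18 + 2.68q → q* = 22.5377.
Gap = |21.3066 − 22.5377| = 1.2311.

1.23 units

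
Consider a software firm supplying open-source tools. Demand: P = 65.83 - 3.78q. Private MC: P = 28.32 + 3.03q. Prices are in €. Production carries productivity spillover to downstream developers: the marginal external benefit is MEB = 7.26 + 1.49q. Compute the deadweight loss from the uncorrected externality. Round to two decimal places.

Market equilibrium (private): 28.32 + 3.03q = 65.83 - 3.78q → q_m = 5.5081.
Social marginal cost = private MC − MEB = 21.06 + 1.54q.
Set SMC = demand: 21.06 + 1.54q = 65.83 - 3.78q → q* = 8.4154.
Height of the DWL triangle at q_m is demand(q_m) − SMC(q_m) = MEB(q_m) = 15.4670.
DWL = ½ × 2.9073 × 15.4670 = 22.4836.

DWL = €22.48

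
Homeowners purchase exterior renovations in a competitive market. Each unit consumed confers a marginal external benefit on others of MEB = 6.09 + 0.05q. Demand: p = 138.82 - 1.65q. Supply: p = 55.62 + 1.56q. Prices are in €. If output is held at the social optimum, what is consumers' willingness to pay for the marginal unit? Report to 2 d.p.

Social marginal benefit = demand + MEB = 144.91 - 1.60q.
Set SMB = MC: 144.91 - 1.60q = 55.62 + 1.56q → q* = 28.2563.
Consumer price on the demand curve at q*: 138.82 − 1.65×28.2563 = 92.1971.

P = €92.20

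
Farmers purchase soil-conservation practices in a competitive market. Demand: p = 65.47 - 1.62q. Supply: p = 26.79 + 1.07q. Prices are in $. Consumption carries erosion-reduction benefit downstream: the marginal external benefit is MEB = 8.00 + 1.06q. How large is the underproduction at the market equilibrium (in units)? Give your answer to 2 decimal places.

Market equilibrium (private): 26.79 + 1.07q = 65.47 - 1.62q → q_m = 14.3792.
Social marginal benefit = demand + MEB = 73.47 - 0.56q.
Set SMB = MC: 73.47 - 0.56q = 26.79 + 1.07q → q* = 28.6380.
Gap = |14.3792 − 28.6380| = 14.2588.

14.26 units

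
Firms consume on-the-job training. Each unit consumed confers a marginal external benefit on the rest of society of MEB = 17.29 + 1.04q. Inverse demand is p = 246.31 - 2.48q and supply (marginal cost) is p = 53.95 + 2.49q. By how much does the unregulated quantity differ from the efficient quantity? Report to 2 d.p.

Market equilibrium (private): 53.95 + 2.49q = 246.31 - 2.48q → q_m = 38.7042.
Social marginal benefit = demand + MEB = 263.60 - 1.44q.
Set SMB = MC: 263.60 - 1.44q = 53.95 + 2.49q → q* = 53.3461.
Gap = |38.7042 − 53.3461| = 14.6419.

14.64 units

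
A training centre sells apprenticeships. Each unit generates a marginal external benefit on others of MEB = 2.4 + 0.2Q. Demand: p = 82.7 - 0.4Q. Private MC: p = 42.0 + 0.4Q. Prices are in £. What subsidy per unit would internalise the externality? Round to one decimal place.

Social marginal cost = private MC − MEB = 39.6 + 0.2Q.
Set SMC = demand: 39.6 + 0.2Q = 82.7 - 0.4Q → Q* = 71.8333.
The Pigouvian subsidy equals MEB at Q*: 2.4 + 0.2×71.8333 = 16.7667.

subsidy = £16.8 per unit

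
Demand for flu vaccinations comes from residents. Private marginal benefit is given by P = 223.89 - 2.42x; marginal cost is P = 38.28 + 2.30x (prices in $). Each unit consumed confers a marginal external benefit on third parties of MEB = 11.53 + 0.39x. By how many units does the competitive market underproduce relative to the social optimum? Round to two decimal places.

6.20 units

Market equilibrium (private): 38.28 + 2.30x = 223.89 - 2.42x → x_m = 39.3242.
Social marginal benefit = demand + MEB = 235.42 - 2.03x.
Set SMB = MC: 235.42 - 2.03x = 38.28 + 2.30x → x* = 45.5289.
Gap = |39.3242 − 45.5289| = 6.2047.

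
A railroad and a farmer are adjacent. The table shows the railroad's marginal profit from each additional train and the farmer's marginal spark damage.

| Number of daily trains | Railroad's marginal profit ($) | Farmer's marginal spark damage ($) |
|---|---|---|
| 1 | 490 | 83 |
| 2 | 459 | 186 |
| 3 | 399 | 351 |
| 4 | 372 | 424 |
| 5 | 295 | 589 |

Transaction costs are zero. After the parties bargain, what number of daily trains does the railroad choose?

3

Bargaining reaches the level where marginal profit last exceeds marginal spark damage.
That holds through level 3 (399 ≥ 351) but not at 4 (372 < 424).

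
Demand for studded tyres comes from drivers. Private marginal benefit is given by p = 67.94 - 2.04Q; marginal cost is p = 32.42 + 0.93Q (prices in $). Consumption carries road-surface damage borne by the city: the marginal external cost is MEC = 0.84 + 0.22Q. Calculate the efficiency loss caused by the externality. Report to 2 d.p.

Market equilibrium (private): 32.42 + 0.93Q = 67.94 - 2.04Q → Q_m = 11.9596.
Social marginal benefit = demand − MEC = 67.10 - 2.26Q.
Set SMB = MC: 67.10 - 2.26Q = 32.42 + 0.93Q → Q* = 10.8715.
The loss is the area between SMB and MC from Q* to Q_m; with linear curves that's a triangle of height MEC(Q_m).
DWL = ½ × 1.0881 × 3.4711 = 1.8885.

DWL = $1.89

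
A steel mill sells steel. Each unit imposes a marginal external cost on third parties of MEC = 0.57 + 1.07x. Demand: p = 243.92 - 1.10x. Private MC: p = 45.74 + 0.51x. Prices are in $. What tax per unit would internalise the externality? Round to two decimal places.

tax = $79.47 per unit

Social marginal cost = private MC + MEC = 46.31 + 1.58x.
Set SMC = demand: 46.31 + 1.58x = 243.92 - 1.10x → x* = 73.7351.
The Pigouvian tax equals MEC at x*: 0.57 + 1.07×73.7351 = 79.4666.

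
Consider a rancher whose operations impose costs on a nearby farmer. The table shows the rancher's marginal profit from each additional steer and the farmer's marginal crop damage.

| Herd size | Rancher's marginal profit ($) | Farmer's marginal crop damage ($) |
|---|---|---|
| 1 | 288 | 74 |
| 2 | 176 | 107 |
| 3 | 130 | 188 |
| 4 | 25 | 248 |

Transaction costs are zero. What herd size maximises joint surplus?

Bargaining reaches the level where marginal profit last exceeds marginal crop damage.
That holds through level 2 (176 ≥ 107) but not at 3 (130 < 188).

2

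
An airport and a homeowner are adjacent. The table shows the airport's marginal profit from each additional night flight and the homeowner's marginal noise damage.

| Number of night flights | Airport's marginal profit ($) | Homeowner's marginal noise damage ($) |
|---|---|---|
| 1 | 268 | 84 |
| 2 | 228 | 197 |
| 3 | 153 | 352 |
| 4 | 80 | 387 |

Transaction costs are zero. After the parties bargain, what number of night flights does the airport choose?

Bargaining reaches the level where marginal profit last exceeds marginal noise damage.
That holds through level 2 (228 ≥ 197) but not at 3 (153 < 352).

2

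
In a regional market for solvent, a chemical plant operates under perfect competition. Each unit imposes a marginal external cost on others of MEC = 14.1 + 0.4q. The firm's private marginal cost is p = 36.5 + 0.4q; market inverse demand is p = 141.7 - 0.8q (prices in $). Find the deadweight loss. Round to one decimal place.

DWL = $755.4

Market equilibrium (private): 36.5 + 0.4q = 141.7 - 0.8q → q_m = 87.6667.
Social marginal cost = private MC + MEC = 50.6 + 0.8q.
Set SMC = demand: 50.6 + 0.8q = 141.7 - 0.8q → q* = 56.9375.
Height of the DWL triangle at q_m is SMC(q_m) − demand(q_m) = MEC(q_m) = 49.1667.
DWL = ½ × 30.7292 × 49.1667 = 755.4267.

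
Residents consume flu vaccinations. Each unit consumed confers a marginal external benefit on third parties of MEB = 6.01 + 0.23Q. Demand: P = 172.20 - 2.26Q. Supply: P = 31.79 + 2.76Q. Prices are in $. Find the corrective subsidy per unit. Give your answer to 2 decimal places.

Social marginal benefit = demand + MEB = 178.21 - 2.03Q.
Set SMB = MC: 178.21 - 2.03Q = 31.79 + 2.76Q → Q* = 30.5678.
The Pigouvian subsidy equals MEB at Q*: 6.01 + 0.23×30.5678 = 13.0406.

subsidy = $13.04 per unit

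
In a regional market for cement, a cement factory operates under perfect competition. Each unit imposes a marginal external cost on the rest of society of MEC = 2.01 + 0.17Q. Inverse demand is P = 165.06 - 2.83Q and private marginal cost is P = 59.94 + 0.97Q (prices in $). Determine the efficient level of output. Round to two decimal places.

Q* = 25.97

Social marginal cost = private MC + MEC = 61.95 + 1.14Q.
Set SMC = demand: 61.95 + 1.14Q = 165.06 - 2.83Q → Q* = 25.9723.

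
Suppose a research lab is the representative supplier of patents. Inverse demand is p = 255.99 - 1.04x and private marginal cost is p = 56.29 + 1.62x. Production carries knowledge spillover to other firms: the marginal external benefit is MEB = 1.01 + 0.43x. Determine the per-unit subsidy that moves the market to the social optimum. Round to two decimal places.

Social marginal cost = private MC − MEB = 55.28 + 1.19x.
Set SMC = demand: 55.28 + 1.19x = 255.99 - 1.04x → x* = 90.0045.
The Pigouvian subsidy equals MEB at x*: 1.01 + 0.43×90.0045 = 39.7119.

subsidy = 39.71 per unit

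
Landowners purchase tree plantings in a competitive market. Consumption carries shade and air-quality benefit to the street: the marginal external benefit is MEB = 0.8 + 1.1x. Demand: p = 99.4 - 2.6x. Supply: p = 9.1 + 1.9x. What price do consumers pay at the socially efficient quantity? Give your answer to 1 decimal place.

P = 29.7

Social marginal benefit = demand + MEB = 100.2 - 1.5x.
Set SMB = MC: 100.2 - 1.5x = 9.1 + 1.9x → x* = 26.7941.
Consumer price on the demand curve at x*: 99.4 − 2.6×26.7941 = 29.7353.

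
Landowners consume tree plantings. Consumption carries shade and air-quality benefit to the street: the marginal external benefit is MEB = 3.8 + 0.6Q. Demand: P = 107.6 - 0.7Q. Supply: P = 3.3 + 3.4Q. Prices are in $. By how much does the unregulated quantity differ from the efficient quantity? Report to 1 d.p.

5.4 units

Market equilibrium (private): 3.3 + 3.4Q = 107.6 - 0.7Q → Q_m = 25.4390.
Social marginal benefit = demand + MEB = 111.4 - 0.1Q.
Set SMB = MC: 111.4 - 0.1Q = 3.3 + 3.4Q → Q* = 30.8857.
Gap = |25.4390 − 30.8857| = 5.4467.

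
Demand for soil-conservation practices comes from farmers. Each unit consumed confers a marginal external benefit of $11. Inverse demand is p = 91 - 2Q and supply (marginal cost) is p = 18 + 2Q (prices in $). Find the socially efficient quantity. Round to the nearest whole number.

Social marginal benefit = demand + MEB = 102 - 2Q.
Set SMB = MC: 102 - 2Q = 18 + 2Q → Q* = 21.0000.

Q* = 21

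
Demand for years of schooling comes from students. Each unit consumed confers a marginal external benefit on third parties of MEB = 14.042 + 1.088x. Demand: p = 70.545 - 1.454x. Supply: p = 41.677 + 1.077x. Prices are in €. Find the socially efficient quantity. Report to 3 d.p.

x* = 29.737

Social marginal benefit = demand + MEB = 84.587 - 0.366x.
Set SMB = MC: 84.587 - 0.366x = 41.677 + 1.077x → x* = 29.7367.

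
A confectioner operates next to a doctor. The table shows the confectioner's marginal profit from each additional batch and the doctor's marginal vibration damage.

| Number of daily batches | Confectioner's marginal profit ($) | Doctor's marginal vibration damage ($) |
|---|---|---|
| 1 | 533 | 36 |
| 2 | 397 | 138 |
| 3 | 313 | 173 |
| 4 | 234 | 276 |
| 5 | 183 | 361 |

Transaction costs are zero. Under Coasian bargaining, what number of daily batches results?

3

Bargaining reaches the level where marginal profit last exceeds marginal vibration damage.
That holds through level 3 (313 ≥ 173) but not at 4 (234 < 276).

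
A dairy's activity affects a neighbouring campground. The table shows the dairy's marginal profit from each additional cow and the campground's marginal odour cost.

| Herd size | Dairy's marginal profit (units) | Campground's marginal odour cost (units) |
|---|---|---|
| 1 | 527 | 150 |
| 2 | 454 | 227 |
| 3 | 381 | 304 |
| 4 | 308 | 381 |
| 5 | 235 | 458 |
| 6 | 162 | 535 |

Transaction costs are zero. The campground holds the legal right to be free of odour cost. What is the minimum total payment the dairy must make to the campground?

Efficient level: marginal profit ≥ marginal odour cost through level 3, so k* = 3.
With the campground holding the right, the dairy must at least compensate total damage at k*: 150 + 227 + 304 = 681.

681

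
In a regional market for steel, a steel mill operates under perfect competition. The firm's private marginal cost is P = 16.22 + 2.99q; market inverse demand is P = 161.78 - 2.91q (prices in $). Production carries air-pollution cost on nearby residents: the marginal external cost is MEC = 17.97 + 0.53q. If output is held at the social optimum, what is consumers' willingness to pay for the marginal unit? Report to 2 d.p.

P = $104.04

Social marginal cost = private MC + MEC = 34.19 + 3.52q.
Set SMC = demand: 34.19 + 3.52q = 161.78 - 2.91q → q* = 19.8429.
Consumer price on the demand curve at q*: 161.78 − 2.91×19.8429 = 104.0372.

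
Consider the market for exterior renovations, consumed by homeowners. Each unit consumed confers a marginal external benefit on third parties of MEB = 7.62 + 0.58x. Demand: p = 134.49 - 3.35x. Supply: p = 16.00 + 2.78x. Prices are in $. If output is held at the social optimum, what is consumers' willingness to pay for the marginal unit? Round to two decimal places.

Social marginal benefit = demand + MEB = 142.11 - 2.77x.
Set SMB = MC: 142.11 - 2.77x = 16.00 + 2.78x → x* = 22.7225.
Consumer price on the demand curve at x*: 134.49 − 3.35×22.7225 = 58.3696.

P = $58.37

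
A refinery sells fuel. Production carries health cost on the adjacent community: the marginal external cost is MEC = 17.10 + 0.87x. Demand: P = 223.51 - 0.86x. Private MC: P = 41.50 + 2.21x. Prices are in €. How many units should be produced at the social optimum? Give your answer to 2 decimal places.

x* = 41.86

Social marginal cost = private MC + MEC = 58.60 + 3.08x.
Set SMC = demand: 58.60 + 3.08x = 223.51 - 0.86x → x* = 41.8553.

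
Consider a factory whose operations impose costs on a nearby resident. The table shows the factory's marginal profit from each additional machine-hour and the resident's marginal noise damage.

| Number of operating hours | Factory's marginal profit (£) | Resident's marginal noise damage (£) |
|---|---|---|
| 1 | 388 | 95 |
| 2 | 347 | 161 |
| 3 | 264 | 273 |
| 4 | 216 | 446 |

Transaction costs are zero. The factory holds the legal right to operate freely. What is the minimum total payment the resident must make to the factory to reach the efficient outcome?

£480

Left alone the factory would choose level 4 (marginal profit stays positive).
Efficient level: k* = 2 (marginal profit ≥ marginal noise damage through 2).
The resident must at least cover the factory's forgone profit from cutting 4→2: 264 + 216 = 480.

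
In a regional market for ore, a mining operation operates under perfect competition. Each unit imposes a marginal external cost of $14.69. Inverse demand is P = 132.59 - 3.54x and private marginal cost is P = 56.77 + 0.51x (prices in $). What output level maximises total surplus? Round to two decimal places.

x* = 15.09

Social marginal cost = private MC + MEC = 71.46 + 0.51x.
Set SMC = demand: 71.46 + 0.51x = 132.59 - 3.54x → x* = 15.0938.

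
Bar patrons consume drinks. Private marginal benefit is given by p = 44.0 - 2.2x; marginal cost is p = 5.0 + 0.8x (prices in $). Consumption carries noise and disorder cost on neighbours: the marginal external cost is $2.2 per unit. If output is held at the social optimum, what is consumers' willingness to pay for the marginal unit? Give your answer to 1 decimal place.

P = $17.0

Social marginal benefit = demand − MEC = 41.8 - 2.2x.
Set SMB = MC: 41.8 - 2.2x = 5.0 + 0.8x → x* = 12.2667.
Consumer price on the demand curve at x*: 44.0 − 2.2×12.2667 = 17.0133.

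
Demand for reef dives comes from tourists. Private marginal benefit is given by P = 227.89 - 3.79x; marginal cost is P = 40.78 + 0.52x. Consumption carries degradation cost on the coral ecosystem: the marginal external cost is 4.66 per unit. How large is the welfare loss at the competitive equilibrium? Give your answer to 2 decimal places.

DWL = 2.52

Market equilibrium (private): 40.78 + 0.52x = 227.89 - 3.79x → x_m = 43.4130.
Social marginal benefit = demand − MEC = 223.23 - 3.79x.
Set SMB = MC: 223.23 - 3.79x = 40.78 + 0.52x → x* = 42.3318.
The loss is the area between SMB and MC from x* to x_m; with linear curves that's a triangle of height MEC(x_m).
DWL = ½ × 1.0812 × 4.6600 = 2.5192.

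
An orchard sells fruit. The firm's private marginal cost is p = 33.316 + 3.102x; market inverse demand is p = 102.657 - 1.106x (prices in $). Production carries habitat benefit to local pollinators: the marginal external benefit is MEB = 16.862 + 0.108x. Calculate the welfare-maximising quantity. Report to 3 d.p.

Social marginal cost = private MC − MEB = 16.454 + 2.994x.
Set SMC = demand: 16.454 + 2.994x = 102.657 - 1.106x → x* = 21.0251.

x* = 21.025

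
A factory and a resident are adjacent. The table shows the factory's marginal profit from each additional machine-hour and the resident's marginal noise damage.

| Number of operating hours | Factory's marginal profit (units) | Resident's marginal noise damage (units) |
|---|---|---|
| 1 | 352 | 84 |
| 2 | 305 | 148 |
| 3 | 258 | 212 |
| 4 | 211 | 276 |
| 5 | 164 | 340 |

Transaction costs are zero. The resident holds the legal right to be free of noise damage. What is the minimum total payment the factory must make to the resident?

444

Efficient level: marginal profit ≥ marginal noise damage through level 3, so k* = 3.
With the resident holding the right, the factory must at least compensate total damage at k*: 84 + 148 + 212 = 444.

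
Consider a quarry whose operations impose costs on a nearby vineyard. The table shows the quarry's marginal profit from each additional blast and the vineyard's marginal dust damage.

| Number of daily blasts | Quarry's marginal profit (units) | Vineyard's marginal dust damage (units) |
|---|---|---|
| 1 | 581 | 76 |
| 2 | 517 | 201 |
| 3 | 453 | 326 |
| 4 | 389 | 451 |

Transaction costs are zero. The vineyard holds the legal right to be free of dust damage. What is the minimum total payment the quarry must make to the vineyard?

Efficient level: marginal profit ≥ marginal dust damage through level 3, so k* = 3.
With the vineyard holding the right, the quarry must at least compensate total damage at k*: 76 + 201 + 326 = 603.

603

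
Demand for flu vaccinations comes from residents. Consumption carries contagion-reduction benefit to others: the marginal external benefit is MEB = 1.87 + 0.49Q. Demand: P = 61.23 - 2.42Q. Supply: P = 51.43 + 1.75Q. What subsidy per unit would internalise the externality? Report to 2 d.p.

Social marginal benefit = demand + MEB = 63.10 - 1.93Q.
Set SMB = MC: 63.10 - 1.93Q = 51.43 + 1.75Q → Q* = 3.1712.
The Pigouvian subsidy equals MEB at Q*: 1.87 + 0.49×3.1712 = 3.4239.

subsidy = 3.42 per unit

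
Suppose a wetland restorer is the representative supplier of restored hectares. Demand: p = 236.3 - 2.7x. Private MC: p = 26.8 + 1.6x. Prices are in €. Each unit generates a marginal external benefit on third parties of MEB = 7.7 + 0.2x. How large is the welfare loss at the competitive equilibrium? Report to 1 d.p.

Market equilibrium (private): 26.8 + 1.6x = 236.3 - 2.7x → x_m = 48.7209.
Social marginal cost = private MC − MEB = 19.1 + 1.4x.
Set SMC = demand: 19.1 + 1.4x = 236.3 - 2.7x → x* = 52.9756.
Between x* and x_m the wedge demand − SMC runs linearly from 0 to MEB(x_m), so the loss is a triangle.
DWL = ½ × 4.2547 × 17.4442 = 37.1099.

DWL = €37.1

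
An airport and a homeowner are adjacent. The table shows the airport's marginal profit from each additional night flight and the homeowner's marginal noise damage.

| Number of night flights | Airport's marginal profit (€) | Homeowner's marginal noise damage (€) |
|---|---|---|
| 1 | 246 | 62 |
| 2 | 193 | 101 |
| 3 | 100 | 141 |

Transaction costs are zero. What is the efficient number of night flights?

Bargaining reaches the level where marginal profit last exceeds marginal noise damage.
That holds through level 2 (193 ≥ 101) but not at 3 (100 < 141).

2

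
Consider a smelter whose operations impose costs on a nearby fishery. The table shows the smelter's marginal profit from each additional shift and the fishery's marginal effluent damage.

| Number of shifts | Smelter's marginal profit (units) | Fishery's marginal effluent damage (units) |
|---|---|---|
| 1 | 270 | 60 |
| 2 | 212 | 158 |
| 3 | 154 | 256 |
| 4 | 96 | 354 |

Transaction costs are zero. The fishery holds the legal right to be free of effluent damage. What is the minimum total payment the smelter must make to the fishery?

218

Efficient level: marginal profit ≥ marginal effluent damage through level 2, so k* = 2.
With the fishery holding the right, the smelter must at least compensate total damage at k*: 60 + 158 = 218.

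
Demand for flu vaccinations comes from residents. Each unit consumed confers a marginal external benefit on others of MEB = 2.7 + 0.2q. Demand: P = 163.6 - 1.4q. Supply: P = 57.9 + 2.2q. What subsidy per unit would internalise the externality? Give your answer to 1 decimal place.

Social marginal benefit = demand + MEB = 166.3 - 1.2q.
Set SMB = MC: 166.3 - 1.2q = 57.9 + 2.2q → q* = 31.8824.
The Pigouvian subsidy equals MEB at q*: 2.7 + 0.2×31.8824 = 9.0765.

subsidy = 9.1 per unit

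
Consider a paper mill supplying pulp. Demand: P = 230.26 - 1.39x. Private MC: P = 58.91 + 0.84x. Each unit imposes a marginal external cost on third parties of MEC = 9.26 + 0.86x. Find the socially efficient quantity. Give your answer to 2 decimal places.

Social marginal cost = private MC + MEC = 68.17 + 1.70x.
Set SMC = demand: 68.17 + 1.70x = 230.26 - 1.39x → x* = 52.4563.

x* = 52.46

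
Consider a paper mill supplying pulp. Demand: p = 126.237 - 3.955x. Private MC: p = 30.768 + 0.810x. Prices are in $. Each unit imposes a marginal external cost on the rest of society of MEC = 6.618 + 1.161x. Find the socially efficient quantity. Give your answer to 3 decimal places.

Social marginal cost = private MC + MEC = 37.386 + 1.971x.
Set SMC = demand: 37.386 + 1.971x = 126.237 - 3.955x → x* = 14.9934.

x* = 14.993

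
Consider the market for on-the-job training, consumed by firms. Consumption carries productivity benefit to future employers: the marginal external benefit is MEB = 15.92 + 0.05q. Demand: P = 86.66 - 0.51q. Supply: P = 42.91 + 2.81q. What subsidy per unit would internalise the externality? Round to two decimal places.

Social marginal benefit = demand + MEB = 102.58 - 0.46q.
Set SMB = MC: 102.58 - 0.46q = 42.91 + 2.81q → q* = 18.2477.
The Pigouvian subsidy equals MEB at q*: 15.92 + 0.05×18.2477 = 16.8324.

subsidy = 16.83 per unit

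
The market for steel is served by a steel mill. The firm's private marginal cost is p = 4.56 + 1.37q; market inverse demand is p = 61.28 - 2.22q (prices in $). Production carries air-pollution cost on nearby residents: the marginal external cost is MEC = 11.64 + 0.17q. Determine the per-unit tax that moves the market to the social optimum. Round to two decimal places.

Social marginal cost = private MC + MEC = 16.20 + 1.54q.
Set SMC = demand: 16.20 + 1.54q = 61.28 - 2.22q → q* = 11.9894.
The Pigouvian tax equals MEC at q*: 11.64 + 0.17×11.9894 = 13.6782.

tax = $13.68 per unit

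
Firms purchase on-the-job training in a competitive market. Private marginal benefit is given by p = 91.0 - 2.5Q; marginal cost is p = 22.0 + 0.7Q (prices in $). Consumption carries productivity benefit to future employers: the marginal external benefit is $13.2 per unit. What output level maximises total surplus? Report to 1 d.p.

Social marginal benefit = demand + MEB = 104.2 - 2.5Q.
Set SMB = MC: 104.2 - 2.5Q = 22.0 + 0.7Q → Q* = 25.6875.

Q* = 25.7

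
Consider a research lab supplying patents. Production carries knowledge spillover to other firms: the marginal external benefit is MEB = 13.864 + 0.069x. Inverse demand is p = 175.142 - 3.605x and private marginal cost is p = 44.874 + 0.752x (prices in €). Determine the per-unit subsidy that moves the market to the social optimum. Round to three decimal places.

subsidy = €16.183 per unit

Social marginal cost = private MC − MEB = 31.010 + 0.683x.
Set SMC = demand: 31.010 + 0.683x = 175.142 - 3.605x → x* = 33.6129.
The Pigouvian subsidy equals MEB at x*: 13.864 + 0.069×33.6129 = 16.1833.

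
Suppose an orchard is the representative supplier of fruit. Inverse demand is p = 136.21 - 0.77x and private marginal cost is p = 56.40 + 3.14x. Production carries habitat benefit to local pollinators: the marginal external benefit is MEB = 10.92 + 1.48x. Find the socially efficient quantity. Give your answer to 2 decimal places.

Social marginal cost = private MC − MEB = 45.48 + 1.66x.
Set SMC = demand: 45.48 + 1.66x = 136.21 - 0.77x → x* = 37.3374.

x* = 37.34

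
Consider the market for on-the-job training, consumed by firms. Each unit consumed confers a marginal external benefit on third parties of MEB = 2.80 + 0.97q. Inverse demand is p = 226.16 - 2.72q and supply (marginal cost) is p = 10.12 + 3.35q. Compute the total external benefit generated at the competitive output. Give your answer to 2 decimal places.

Market equilibrium (private): 10.12 + 3.35q = 226.16 - 2.72q → q_m = 35.5914.
Total external benefit = ∫₀^{q_m} (2.80 + 0.97q) dq = 2.80×35.5914 + ½×0.97×35.5914² = 714.0286.

714.03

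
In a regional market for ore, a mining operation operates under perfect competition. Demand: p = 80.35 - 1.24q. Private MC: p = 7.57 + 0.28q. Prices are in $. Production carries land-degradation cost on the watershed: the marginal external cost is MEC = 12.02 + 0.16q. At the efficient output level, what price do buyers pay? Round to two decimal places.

P = $35.50

Social marginal cost = private MC + MEC = 19.59 + 0.44q.
Set SMC = demand: 19.59 + 0.44q = 80.35 - 1.24q → q* = 36.1667.
Consumer price on the demand curve at q*: 80.35 − 1.24×36.1667 = 35.5033.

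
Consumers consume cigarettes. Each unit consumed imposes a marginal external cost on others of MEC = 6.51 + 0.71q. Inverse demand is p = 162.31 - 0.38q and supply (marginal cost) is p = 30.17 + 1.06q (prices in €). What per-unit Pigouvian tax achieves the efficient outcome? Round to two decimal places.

tax = €48.00 per unit

Social marginal benefit = demand − MEC = 155.80 - 1.09q.
Set SMB = MC: 155.80 - 1.09q = 30.17 + 1.06q → q* = 58.4326.
The Pigouvian tax equals MEC at q*: 6.51 + 0.71×58.4326 = 47.9971.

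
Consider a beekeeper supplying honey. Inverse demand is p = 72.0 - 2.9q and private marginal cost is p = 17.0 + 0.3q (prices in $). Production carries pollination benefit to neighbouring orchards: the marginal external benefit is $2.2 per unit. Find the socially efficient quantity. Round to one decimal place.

Social marginal cost = private MC − MEB = 14.8 + 0.3q.
Set SMC = demand: 14.8 + 0.3q = 72.0 - 2.9q → q* = 17.8750.

q* = 17.9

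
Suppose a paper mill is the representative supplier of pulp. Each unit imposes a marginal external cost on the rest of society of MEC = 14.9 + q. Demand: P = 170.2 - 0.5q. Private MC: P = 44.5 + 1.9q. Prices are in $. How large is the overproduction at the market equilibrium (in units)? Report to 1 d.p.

19.8 units

Market equilibrium (private): 44.5 + 1.9q = 170.2 - 0.5q → q_m = 52.3750.
Social marginal cost = private MC + MEC = 59.4 + 2.9q.
Set SMC = demand: 59.4 + 2.9q = 170.2 - 0.5q → q* = 32.5882.
Gap = |52.3750 − 32.5882| = 19.7868.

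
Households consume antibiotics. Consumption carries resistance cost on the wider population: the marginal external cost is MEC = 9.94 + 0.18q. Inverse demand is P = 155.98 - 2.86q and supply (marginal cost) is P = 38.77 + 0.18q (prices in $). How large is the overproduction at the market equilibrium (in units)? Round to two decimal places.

Market equilibrium (private): 38.77 + 0.18q = 155.98 - 2.86q → q_m = 38.5559.
Social marginal benefit = demand − MEC = 146.04 - 3.04q.
Set SMB = MC: 146.04 - 3.04q = 38.77 + 0.18q → q* = 33.3137.
Gap = |38.5559 − 33.3137| = 5.2422.

5.24 units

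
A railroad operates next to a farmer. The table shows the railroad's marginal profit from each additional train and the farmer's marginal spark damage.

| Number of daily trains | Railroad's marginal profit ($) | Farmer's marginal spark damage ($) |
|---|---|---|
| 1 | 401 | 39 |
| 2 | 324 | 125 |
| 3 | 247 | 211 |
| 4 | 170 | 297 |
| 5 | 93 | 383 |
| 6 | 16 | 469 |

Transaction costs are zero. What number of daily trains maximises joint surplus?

Bargaining reaches the level where marginal profit last exceeds marginal spark damage.
That holds through level 3 (247 ≥ 211) but not at 4 (170 < 297).

3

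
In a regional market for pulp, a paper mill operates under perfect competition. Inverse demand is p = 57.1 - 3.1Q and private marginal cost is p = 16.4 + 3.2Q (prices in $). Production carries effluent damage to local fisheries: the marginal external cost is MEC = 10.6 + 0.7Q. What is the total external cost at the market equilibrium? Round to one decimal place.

$83.1

Market equilibrium (private): 16.4 + 3.2Q = 57.1 - 3.1Q → Q_m = 6.4603.
Total external cost = ∫₀^{Q_m} (10.6 + 0.7Q) dQ = 10.6×6.4603 + ½×0.7×6.4603² = 83.0866.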